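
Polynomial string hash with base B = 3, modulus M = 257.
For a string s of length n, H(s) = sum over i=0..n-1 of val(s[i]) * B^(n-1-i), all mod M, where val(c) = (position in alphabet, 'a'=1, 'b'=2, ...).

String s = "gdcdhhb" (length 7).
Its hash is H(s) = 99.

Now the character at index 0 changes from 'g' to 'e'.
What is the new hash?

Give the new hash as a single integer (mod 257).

Answer: 183

Derivation:
val('g') = 7, val('e') = 5
Position k = 0, exponent = n-1-k = 6
B^6 mod M = 3^6 mod 257 = 215
Delta = (5 - 7) * 215 mod 257 = 84
New hash = (99 + 84) mod 257 = 183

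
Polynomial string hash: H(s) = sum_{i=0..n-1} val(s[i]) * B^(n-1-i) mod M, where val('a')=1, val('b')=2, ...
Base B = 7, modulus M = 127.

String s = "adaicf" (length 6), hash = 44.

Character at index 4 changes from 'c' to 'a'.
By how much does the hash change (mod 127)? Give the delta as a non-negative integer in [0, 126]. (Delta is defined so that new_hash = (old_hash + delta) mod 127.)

Answer: 113

Derivation:
Delta formula: (val(new) - val(old)) * B^(n-1-k) mod M
  val('a') - val('c') = 1 - 3 = -2
  B^(n-1-k) = 7^1 mod 127 = 7
  Delta = -2 * 7 mod 127 = 113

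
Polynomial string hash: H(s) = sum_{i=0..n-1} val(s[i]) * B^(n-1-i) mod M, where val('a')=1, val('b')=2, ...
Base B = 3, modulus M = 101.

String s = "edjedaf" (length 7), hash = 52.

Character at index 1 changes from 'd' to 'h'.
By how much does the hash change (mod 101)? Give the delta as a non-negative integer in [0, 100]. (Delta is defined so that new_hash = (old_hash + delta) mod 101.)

Answer: 63

Derivation:
Delta formula: (val(new) - val(old)) * B^(n-1-k) mod M
  val('h') - val('d') = 8 - 4 = 4
  B^(n-1-k) = 3^5 mod 101 = 41
  Delta = 4 * 41 mod 101 = 63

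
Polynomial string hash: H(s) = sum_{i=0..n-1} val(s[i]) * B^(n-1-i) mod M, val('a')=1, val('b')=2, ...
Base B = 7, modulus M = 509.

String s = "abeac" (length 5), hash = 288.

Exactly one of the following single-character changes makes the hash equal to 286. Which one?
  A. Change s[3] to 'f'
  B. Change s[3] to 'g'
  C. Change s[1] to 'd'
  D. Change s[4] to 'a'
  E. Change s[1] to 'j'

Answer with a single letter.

Answer: D

Derivation:
Option A: s[3]='a'->'f', delta=(6-1)*7^1 mod 509 = 35, hash=288+35 mod 509 = 323
Option B: s[3]='a'->'g', delta=(7-1)*7^1 mod 509 = 42, hash=288+42 mod 509 = 330
Option C: s[1]='b'->'d', delta=(4-2)*7^3 mod 509 = 177, hash=288+177 mod 509 = 465
Option D: s[4]='c'->'a', delta=(1-3)*7^0 mod 509 = 507, hash=288+507 mod 509 = 286 <-- target
Option E: s[1]='b'->'j', delta=(10-2)*7^3 mod 509 = 199, hash=288+199 mod 509 = 487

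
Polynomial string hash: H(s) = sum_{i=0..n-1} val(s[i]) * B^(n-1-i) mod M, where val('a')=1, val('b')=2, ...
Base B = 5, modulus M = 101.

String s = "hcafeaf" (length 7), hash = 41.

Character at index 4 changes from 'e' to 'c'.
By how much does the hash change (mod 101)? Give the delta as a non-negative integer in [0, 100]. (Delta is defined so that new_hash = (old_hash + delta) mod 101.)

Answer: 51

Derivation:
Delta formula: (val(new) - val(old)) * B^(n-1-k) mod M
  val('c') - val('e') = 3 - 5 = -2
  B^(n-1-k) = 5^2 mod 101 = 25
  Delta = -2 * 25 mod 101 = 51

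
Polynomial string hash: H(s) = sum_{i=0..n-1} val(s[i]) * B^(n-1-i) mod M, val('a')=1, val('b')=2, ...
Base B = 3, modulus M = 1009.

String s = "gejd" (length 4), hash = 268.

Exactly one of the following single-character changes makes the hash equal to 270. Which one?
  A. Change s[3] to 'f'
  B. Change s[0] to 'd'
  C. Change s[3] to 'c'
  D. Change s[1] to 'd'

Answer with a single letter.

Option A: s[3]='d'->'f', delta=(6-4)*3^0 mod 1009 = 2, hash=268+2 mod 1009 = 270 <-- target
Option B: s[0]='g'->'d', delta=(4-7)*3^3 mod 1009 = 928, hash=268+928 mod 1009 = 187
Option C: s[3]='d'->'c', delta=(3-4)*3^0 mod 1009 = 1008, hash=268+1008 mod 1009 = 267
Option D: s[1]='e'->'d', delta=(4-5)*3^2 mod 1009 = 1000, hash=268+1000 mod 1009 = 259

Answer: A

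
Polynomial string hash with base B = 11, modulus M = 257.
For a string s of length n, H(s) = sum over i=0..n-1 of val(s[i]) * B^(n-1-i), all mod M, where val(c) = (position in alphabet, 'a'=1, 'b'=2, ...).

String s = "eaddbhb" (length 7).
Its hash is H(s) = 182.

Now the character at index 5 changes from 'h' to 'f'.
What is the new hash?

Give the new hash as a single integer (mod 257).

Answer: 160

Derivation:
val('h') = 8, val('f') = 6
Position k = 5, exponent = n-1-k = 1
B^1 mod M = 11^1 mod 257 = 11
Delta = (6 - 8) * 11 mod 257 = 235
New hash = (182 + 235) mod 257 = 160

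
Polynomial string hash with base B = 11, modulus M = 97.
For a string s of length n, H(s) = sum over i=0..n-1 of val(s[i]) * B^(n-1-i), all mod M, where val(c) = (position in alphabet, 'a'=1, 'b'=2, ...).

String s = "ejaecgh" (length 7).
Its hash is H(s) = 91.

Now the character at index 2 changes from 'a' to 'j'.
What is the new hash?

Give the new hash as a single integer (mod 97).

Answer: 37

Derivation:
val('a') = 1, val('j') = 10
Position k = 2, exponent = n-1-k = 4
B^4 mod M = 11^4 mod 97 = 91
Delta = (10 - 1) * 91 mod 97 = 43
New hash = (91 + 43) mod 97 = 37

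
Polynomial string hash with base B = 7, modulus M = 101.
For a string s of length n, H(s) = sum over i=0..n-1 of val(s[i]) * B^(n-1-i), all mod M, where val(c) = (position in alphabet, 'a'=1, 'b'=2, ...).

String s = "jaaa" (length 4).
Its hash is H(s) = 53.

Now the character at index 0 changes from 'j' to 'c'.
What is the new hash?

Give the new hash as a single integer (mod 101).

val('j') = 10, val('c') = 3
Position k = 0, exponent = n-1-k = 3
B^3 mod M = 7^3 mod 101 = 40
Delta = (3 - 10) * 40 mod 101 = 23
New hash = (53 + 23) mod 101 = 76

Answer: 76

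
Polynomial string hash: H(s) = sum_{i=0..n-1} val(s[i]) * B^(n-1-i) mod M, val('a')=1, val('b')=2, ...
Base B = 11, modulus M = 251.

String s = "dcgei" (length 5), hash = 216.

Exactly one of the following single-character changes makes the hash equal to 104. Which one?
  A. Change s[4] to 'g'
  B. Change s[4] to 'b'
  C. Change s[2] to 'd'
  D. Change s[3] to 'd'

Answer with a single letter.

Option A: s[4]='i'->'g', delta=(7-9)*11^0 mod 251 = 249, hash=216+249 mod 251 = 214
Option B: s[4]='i'->'b', delta=(2-9)*11^0 mod 251 = 244, hash=216+244 mod 251 = 209
Option C: s[2]='g'->'d', delta=(4-7)*11^2 mod 251 = 139, hash=216+139 mod 251 = 104 <-- target
Option D: s[3]='e'->'d', delta=(4-5)*11^1 mod 251 = 240, hash=216+240 mod 251 = 205

Answer: C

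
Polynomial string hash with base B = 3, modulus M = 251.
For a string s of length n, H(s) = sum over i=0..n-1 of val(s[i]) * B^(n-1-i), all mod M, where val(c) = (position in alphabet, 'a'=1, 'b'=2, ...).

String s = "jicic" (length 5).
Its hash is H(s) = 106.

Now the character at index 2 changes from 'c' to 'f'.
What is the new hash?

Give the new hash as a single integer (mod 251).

Answer: 133

Derivation:
val('c') = 3, val('f') = 6
Position k = 2, exponent = n-1-k = 2
B^2 mod M = 3^2 mod 251 = 9
Delta = (6 - 3) * 9 mod 251 = 27
New hash = (106 + 27) mod 251 = 133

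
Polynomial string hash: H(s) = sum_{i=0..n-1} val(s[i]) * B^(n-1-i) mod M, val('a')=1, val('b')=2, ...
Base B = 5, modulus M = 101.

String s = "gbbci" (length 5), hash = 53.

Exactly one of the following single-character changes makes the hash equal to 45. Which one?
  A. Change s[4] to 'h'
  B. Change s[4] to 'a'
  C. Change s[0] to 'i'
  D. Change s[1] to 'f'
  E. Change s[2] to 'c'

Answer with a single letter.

Option A: s[4]='i'->'h', delta=(8-9)*5^0 mod 101 = 100, hash=53+100 mod 101 = 52
Option B: s[4]='i'->'a', delta=(1-9)*5^0 mod 101 = 93, hash=53+93 mod 101 = 45 <-- target
Option C: s[0]='g'->'i', delta=(9-7)*5^4 mod 101 = 38, hash=53+38 mod 101 = 91
Option D: s[1]='b'->'f', delta=(6-2)*5^3 mod 101 = 96, hash=53+96 mod 101 = 48
Option E: s[2]='b'->'c', delta=(3-2)*5^2 mod 101 = 25, hash=53+25 mod 101 = 78

Answer: B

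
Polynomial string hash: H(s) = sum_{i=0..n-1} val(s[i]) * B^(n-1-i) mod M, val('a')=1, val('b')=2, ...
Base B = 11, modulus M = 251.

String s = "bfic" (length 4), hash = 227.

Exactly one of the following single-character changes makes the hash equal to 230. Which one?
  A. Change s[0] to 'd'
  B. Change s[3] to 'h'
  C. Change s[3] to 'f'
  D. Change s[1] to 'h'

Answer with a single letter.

Answer: C

Derivation:
Option A: s[0]='b'->'d', delta=(4-2)*11^3 mod 251 = 152, hash=227+152 mod 251 = 128
Option B: s[3]='c'->'h', delta=(8-3)*11^0 mod 251 = 5, hash=227+5 mod 251 = 232
Option C: s[3]='c'->'f', delta=(6-3)*11^0 mod 251 = 3, hash=227+3 mod 251 = 230 <-- target
Option D: s[1]='f'->'h', delta=(8-6)*11^2 mod 251 = 242, hash=227+242 mod 251 = 218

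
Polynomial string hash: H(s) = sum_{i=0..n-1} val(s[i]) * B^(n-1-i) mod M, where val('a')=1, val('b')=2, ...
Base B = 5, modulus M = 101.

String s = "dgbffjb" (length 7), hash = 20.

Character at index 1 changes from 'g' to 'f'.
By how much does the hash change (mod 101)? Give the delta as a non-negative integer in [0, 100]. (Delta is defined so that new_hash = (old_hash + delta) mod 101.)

Answer: 6

Derivation:
Delta formula: (val(new) - val(old)) * B^(n-1-k) mod M
  val('f') - val('g') = 6 - 7 = -1
  B^(n-1-k) = 5^5 mod 101 = 95
  Delta = -1 * 95 mod 101 = 6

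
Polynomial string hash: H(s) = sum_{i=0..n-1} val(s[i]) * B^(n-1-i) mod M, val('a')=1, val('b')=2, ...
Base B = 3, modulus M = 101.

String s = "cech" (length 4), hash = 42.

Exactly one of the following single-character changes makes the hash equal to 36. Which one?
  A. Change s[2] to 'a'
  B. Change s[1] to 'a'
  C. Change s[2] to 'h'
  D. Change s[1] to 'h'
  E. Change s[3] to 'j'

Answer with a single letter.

Option A: s[2]='c'->'a', delta=(1-3)*3^1 mod 101 = 95, hash=42+95 mod 101 = 36 <-- target
Option B: s[1]='e'->'a', delta=(1-5)*3^2 mod 101 = 65, hash=42+65 mod 101 = 6
Option C: s[2]='c'->'h', delta=(8-3)*3^1 mod 101 = 15, hash=42+15 mod 101 = 57
Option D: s[1]='e'->'h', delta=(8-5)*3^2 mod 101 = 27, hash=42+27 mod 101 = 69
Option E: s[3]='h'->'j', delta=(10-8)*3^0 mod 101 = 2, hash=42+2 mod 101 = 44

Answer: A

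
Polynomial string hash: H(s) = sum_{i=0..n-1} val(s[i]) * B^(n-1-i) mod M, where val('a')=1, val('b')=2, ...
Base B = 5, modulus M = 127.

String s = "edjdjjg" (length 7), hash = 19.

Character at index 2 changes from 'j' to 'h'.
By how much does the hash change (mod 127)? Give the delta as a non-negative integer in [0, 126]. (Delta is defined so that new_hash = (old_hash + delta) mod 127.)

Delta formula: (val(new) - val(old)) * B^(n-1-k) mod M
  val('h') - val('j') = 8 - 10 = -2
  B^(n-1-k) = 5^4 mod 127 = 117
  Delta = -2 * 117 mod 127 = 20

Answer: 20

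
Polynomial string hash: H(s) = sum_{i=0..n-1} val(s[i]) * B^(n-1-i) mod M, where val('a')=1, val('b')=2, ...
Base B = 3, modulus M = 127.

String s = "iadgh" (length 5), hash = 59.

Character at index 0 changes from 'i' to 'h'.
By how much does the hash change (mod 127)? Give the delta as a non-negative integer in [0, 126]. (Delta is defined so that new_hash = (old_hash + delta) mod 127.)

Delta formula: (val(new) - val(old)) * B^(n-1-k) mod M
  val('h') - val('i') = 8 - 9 = -1
  B^(n-1-k) = 3^4 mod 127 = 81
  Delta = -1 * 81 mod 127 = 46

Answer: 46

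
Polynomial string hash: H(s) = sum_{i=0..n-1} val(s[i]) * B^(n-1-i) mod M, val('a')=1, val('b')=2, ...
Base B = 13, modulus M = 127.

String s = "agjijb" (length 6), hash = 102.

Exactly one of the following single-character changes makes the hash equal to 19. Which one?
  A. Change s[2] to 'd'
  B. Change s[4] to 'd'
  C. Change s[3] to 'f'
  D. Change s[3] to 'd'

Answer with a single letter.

Option A: s[2]='j'->'d', delta=(4-10)*13^3 mod 127 = 26, hash=102+26 mod 127 = 1
Option B: s[4]='j'->'d', delta=(4-10)*13^1 mod 127 = 49, hash=102+49 mod 127 = 24
Option C: s[3]='i'->'f', delta=(6-9)*13^2 mod 127 = 1, hash=102+1 mod 127 = 103
Option D: s[3]='i'->'d', delta=(4-9)*13^2 mod 127 = 44, hash=102+44 mod 127 = 19 <-- target

Answer: D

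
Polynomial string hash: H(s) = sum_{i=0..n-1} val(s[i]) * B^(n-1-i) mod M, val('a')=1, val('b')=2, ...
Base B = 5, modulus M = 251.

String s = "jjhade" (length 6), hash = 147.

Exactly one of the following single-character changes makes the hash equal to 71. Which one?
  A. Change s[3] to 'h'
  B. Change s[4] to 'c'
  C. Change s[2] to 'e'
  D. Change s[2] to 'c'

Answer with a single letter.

Answer: A

Derivation:
Option A: s[3]='a'->'h', delta=(8-1)*5^2 mod 251 = 175, hash=147+175 mod 251 = 71 <-- target
Option B: s[4]='d'->'c', delta=(3-4)*5^1 mod 251 = 246, hash=147+246 mod 251 = 142
Option C: s[2]='h'->'e', delta=(5-8)*5^3 mod 251 = 127, hash=147+127 mod 251 = 23
Option D: s[2]='h'->'c', delta=(3-8)*5^3 mod 251 = 128, hash=147+128 mod 251 = 24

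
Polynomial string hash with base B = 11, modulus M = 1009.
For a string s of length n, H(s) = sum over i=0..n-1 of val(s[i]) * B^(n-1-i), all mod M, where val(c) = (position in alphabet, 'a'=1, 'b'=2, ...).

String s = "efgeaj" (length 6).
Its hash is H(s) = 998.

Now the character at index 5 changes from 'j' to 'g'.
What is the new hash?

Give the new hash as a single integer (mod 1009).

Answer: 995

Derivation:
val('j') = 10, val('g') = 7
Position k = 5, exponent = n-1-k = 0
B^0 mod M = 11^0 mod 1009 = 1
Delta = (7 - 10) * 1 mod 1009 = 1006
New hash = (998 + 1006) mod 1009 = 995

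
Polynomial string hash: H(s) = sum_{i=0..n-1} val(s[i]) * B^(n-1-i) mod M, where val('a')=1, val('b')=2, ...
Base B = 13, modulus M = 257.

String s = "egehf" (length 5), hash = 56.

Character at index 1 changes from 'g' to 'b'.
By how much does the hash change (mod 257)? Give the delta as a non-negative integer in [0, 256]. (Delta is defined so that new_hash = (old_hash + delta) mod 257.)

Answer: 66

Derivation:
Delta formula: (val(new) - val(old)) * B^(n-1-k) mod M
  val('b') - val('g') = 2 - 7 = -5
  B^(n-1-k) = 13^3 mod 257 = 141
  Delta = -5 * 141 mod 257 = 66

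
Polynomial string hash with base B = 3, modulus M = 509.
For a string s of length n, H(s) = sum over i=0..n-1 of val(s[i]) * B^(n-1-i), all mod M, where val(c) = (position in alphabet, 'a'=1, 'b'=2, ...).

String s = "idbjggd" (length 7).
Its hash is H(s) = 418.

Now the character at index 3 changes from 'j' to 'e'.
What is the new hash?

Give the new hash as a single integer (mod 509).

val('j') = 10, val('e') = 5
Position k = 3, exponent = n-1-k = 3
B^3 mod M = 3^3 mod 509 = 27
Delta = (5 - 10) * 27 mod 509 = 374
New hash = (418 + 374) mod 509 = 283

Answer: 283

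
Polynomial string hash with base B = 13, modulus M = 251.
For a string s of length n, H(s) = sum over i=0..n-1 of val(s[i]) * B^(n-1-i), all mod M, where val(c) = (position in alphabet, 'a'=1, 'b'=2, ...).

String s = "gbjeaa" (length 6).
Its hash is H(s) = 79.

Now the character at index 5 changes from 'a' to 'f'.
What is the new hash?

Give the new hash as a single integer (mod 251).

Answer: 84

Derivation:
val('a') = 1, val('f') = 6
Position k = 5, exponent = n-1-k = 0
B^0 mod M = 13^0 mod 251 = 1
Delta = (6 - 1) * 1 mod 251 = 5
New hash = (79 + 5) mod 251 = 84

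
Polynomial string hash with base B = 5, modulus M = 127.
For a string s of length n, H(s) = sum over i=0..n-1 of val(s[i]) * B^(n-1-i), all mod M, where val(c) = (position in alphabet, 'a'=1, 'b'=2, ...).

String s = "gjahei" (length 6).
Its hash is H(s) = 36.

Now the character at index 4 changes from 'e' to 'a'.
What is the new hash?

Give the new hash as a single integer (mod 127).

Answer: 16

Derivation:
val('e') = 5, val('a') = 1
Position k = 4, exponent = n-1-k = 1
B^1 mod M = 5^1 mod 127 = 5
Delta = (1 - 5) * 5 mod 127 = 107
New hash = (36 + 107) mod 127 = 16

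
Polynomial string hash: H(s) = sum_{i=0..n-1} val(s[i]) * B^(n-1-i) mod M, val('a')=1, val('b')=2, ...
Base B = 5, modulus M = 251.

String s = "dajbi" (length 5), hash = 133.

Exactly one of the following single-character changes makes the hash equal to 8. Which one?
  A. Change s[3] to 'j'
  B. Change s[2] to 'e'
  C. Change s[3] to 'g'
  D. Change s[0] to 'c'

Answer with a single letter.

Option A: s[3]='b'->'j', delta=(10-2)*5^1 mod 251 = 40, hash=133+40 mod 251 = 173
Option B: s[2]='j'->'e', delta=(5-10)*5^2 mod 251 = 126, hash=133+126 mod 251 = 8 <-- target
Option C: s[3]='b'->'g', delta=(7-2)*5^1 mod 251 = 25, hash=133+25 mod 251 = 158
Option D: s[0]='d'->'c', delta=(3-4)*5^4 mod 251 = 128, hash=133+128 mod 251 = 10

Answer: B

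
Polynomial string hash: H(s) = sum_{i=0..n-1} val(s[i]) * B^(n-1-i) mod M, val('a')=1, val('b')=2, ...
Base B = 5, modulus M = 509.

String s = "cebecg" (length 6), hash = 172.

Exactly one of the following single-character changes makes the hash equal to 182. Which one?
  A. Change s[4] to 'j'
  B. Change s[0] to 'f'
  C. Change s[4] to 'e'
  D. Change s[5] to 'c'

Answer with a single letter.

Answer: C

Derivation:
Option A: s[4]='c'->'j', delta=(10-3)*5^1 mod 509 = 35, hash=172+35 mod 509 = 207
Option B: s[0]='c'->'f', delta=(6-3)*5^5 mod 509 = 213, hash=172+213 mod 509 = 385
Option C: s[4]='c'->'e', delta=(5-3)*5^1 mod 509 = 10, hash=172+10 mod 509 = 182 <-- target
Option D: s[5]='g'->'c', delta=(3-7)*5^0 mod 509 = 505, hash=172+505 mod 509 = 168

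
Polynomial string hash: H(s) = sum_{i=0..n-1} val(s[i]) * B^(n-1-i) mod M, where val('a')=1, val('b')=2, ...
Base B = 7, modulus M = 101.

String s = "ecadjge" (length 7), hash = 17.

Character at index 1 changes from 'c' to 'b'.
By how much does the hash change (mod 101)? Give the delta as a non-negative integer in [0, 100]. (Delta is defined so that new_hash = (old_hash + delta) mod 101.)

Answer: 60

Derivation:
Delta formula: (val(new) - val(old)) * B^(n-1-k) mod M
  val('b') - val('c') = 2 - 3 = -1
  B^(n-1-k) = 7^5 mod 101 = 41
  Delta = -1 * 41 mod 101 = 60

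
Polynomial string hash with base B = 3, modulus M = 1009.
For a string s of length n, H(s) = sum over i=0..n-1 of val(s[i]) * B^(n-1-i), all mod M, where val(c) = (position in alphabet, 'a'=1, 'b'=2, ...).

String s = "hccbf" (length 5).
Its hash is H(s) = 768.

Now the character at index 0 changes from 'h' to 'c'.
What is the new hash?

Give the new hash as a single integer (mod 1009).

Answer: 363

Derivation:
val('h') = 8, val('c') = 3
Position k = 0, exponent = n-1-k = 4
B^4 mod M = 3^4 mod 1009 = 81
Delta = (3 - 8) * 81 mod 1009 = 604
New hash = (768 + 604) mod 1009 = 363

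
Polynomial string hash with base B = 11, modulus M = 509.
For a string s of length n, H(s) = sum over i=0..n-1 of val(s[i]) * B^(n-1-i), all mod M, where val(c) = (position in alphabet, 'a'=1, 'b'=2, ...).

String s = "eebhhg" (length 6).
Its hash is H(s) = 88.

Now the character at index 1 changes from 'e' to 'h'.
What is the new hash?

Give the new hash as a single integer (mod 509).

Answer: 237

Derivation:
val('e') = 5, val('h') = 8
Position k = 1, exponent = n-1-k = 4
B^4 mod M = 11^4 mod 509 = 389
Delta = (8 - 5) * 389 mod 509 = 149
New hash = (88 + 149) mod 509 = 237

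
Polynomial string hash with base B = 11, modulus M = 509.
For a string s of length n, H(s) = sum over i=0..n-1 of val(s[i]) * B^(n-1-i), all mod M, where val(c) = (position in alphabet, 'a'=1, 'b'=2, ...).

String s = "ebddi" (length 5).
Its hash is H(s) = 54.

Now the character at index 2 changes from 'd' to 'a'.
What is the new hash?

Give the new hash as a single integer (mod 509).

val('d') = 4, val('a') = 1
Position k = 2, exponent = n-1-k = 2
B^2 mod M = 11^2 mod 509 = 121
Delta = (1 - 4) * 121 mod 509 = 146
New hash = (54 + 146) mod 509 = 200

Answer: 200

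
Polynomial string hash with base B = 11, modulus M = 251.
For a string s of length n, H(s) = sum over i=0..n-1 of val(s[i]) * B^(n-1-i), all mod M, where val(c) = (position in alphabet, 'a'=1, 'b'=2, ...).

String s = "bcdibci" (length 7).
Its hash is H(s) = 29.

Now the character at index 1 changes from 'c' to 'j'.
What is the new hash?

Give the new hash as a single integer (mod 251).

Answer: 145

Derivation:
val('c') = 3, val('j') = 10
Position k = 1, exponent = n-1-k = 5
B^5 mod M = 11^5 mod 251 = 160
Delta = (10 - 3) * 160 mod 251 = 116
New hash = (29 + 116) mod 251 = 145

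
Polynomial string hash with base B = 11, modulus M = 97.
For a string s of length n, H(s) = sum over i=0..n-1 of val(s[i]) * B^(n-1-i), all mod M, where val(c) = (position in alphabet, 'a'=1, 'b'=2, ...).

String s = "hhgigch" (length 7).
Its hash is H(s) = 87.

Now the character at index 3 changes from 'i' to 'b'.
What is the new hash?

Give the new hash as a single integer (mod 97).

val('i') = 9, val('b') = 2
Position k = 3, exponent = n-1-k = 3
B^3 mod M = 11^3 mod 97 = 70
Delta = (2 - 9) * 70 mod 97 = 92
New hash = (87 + 92) mod 97 = 82

Answer: 82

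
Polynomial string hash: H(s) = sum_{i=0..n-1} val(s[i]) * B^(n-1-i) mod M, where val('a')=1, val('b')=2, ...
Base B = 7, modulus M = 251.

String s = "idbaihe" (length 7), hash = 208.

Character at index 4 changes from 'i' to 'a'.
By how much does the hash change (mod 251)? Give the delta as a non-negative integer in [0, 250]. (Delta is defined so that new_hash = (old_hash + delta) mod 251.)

Answer: 110

Derivation:
Delta formula: (val(new) - val(old)) * B^(n-1-k) mod M
  val('a') - val('i') = 1 - 9 = -8
  B^(n-1-k) = 7^2 mod 251 = 49
  Delta = -8 * 49 mod 251 = 110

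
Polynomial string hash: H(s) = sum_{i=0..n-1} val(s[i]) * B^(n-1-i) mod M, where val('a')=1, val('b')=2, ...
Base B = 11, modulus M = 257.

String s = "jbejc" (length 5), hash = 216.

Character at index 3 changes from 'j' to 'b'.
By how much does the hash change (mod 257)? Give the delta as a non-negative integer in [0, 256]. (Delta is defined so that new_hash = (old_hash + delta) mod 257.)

Answer: 169

Derivation:
Delta formula: (val(new) - val(old)) * B^(n-1-k) mod M
  val('b') - val('j') = 2 - 10 = -8
  B^(n-1-k) = 11^1 mod 257 = 11
  Delta = -8 * 11 mod 257 = 169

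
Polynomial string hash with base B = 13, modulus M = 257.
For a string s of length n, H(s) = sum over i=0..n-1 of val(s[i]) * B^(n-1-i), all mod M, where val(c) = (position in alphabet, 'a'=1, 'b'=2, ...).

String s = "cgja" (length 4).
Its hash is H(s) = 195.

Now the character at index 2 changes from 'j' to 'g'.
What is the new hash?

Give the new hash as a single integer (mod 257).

Answer: 156

Derivation:
val('j') = 10, val('g') = 7
Position k = 2, exponent = n-1-k = 1
B^1 mod M = 13^1 mod 257 = 13
Delta = (7 - 10) * 13 mod 257 = 218
New hash = (195 + 218) mod 257 = 156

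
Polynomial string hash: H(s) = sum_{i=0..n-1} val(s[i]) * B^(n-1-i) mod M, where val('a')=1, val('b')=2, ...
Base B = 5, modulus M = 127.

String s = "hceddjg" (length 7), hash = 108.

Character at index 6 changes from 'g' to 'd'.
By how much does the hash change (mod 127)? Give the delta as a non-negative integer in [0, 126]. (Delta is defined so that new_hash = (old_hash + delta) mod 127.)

Answer: 124

Derivation:
Delta formula: (val(new) - val(old)) * B^(n-1-k) mod M
  val('d') - val('g') = 4 - 7 = -3
  B^(n-1-k) = 5^0 mod 127 = 1
  Delta = -3 * 1 mod 127 = 124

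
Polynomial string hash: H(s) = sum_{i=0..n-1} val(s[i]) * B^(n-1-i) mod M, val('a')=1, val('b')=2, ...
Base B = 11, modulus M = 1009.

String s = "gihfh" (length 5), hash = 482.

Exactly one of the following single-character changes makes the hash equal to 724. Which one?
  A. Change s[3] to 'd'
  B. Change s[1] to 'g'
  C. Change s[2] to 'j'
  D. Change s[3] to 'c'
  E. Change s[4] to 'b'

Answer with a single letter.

Answer: C

Derivation:
Option A: s[3]='f'->'d', delta=(4-6)*11^1 mod 1009 = 987, hash=482+987 mod 1009 = 460
Option B: s[1]='i'->'g', delta=(7-9)*11^3 mod 1009 = 365, hash=482+365 mod 1009 = 847
Option C: s[2]='h'->'j', delta=(10-8)*11^2 mod 1009 = 242, hash=482+242 mod 1009 = 724 <-- target
Option D: s[3]='f'->'c', delta=(3-6)*11^1 mod 1009 = 976, hash=482+976 mod 1009 = 449
Option E: s[4]='h'->'b', delta=(2-8)*11^0 mod 1009 = 1003, hash=482+1003 mod 1009 = 476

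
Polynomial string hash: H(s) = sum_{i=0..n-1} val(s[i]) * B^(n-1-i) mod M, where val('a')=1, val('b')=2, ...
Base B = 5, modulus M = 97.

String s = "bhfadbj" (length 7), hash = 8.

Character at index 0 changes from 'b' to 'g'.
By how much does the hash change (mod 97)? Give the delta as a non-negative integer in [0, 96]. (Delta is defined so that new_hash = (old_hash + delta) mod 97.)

Delta formula: (val(new) - val(old)) * B^(n-1-k) mod M
  val('g') - val('b') = 7 - 2 = 5
  B^(n-1-k) = 5^6 mod 97 = 8
  Delta = 5 * 8 mod 97 = 40

Answer: 40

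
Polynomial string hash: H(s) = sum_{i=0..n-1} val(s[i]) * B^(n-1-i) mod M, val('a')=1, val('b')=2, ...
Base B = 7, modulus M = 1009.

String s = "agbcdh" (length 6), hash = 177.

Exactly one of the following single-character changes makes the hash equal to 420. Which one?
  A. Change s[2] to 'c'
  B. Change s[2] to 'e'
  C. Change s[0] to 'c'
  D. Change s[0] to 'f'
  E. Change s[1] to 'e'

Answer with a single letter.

Answer: E

Derivation:
Option A: s[2]='b'->'c', delta=(3-2)*7^3 mod 1009 = 343, hash=177+343 mod 1009 = 520
Option B: s[2]='b'->'e', delta=(5-2)*7^3 mod 1009 = 20, hash=177+20 mod 1009 = 197
Option C: s[0]='a'->'c', delta=(3-1)*7^5 mod 1009 = 317, hash=177+317 mod 1009 = 494
Option D: s[0]='a'->'f', delta=(6-1)*7^5 mod 1009 = 288, hash=177+288 mod 1009 = 465
Option E: s[1]='g'->'e', delta=(5-7)*7^4 mod 1009 = 243, hash=177+243 mod 1009 = 420 <-- target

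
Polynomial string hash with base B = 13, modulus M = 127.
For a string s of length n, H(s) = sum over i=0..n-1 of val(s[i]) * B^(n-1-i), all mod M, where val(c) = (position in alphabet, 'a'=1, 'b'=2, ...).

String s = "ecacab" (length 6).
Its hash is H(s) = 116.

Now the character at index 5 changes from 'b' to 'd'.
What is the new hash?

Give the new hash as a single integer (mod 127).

val('b') = 2, val('d') = 4
Position k = 5, exponent = n-1-k = 0
B^0 mod M = 13^0 mod 127 = 1
Delta = (4 - 2) * 1 mod 127 = 2
New hash = (116 + 2) mod 127 = 118

Answer: 118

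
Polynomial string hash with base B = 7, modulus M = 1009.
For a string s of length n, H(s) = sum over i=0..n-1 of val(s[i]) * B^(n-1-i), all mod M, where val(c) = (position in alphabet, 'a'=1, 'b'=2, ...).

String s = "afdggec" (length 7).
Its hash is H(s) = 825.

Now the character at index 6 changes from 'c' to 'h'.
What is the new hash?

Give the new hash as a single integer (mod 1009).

Answer: 830

Derivation:
val('c') = 3, val('h') = 8
Position k = 6, exponent = n-1-k = 0
B^0 mod M = 7^0 mod 1009 = 1
Delta = (8 - 3) * 1 mod 1009 = 5
New hash = (825 + 5) mod 1009 = 830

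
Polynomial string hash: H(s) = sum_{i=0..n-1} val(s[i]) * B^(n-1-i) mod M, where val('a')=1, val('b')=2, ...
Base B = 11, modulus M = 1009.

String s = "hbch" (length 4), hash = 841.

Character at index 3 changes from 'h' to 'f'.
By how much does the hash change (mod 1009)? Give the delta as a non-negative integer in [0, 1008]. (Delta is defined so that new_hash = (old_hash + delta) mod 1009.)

Delta formula: (val(new) - val(old)) * B^(n-1-k) mod M
  val('f') - val('h') = 6 - 8 = -2
  B^(n-1-k) = 11^0 mod 1009 = 1
  Delta = -2 * 1 mod 1009 = 1007

Answer: 1007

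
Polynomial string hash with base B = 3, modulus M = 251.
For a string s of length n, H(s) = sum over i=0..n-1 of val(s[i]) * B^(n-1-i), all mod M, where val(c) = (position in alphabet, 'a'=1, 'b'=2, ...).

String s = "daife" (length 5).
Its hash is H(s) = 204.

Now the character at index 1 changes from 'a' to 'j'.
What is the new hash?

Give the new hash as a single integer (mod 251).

val('a') = 1, val('j') = 10
Position k = 1, exponent = n-1-k = 3
B^3 mod M = 3^3 mod 251 = 27
Delta = (10 - 1) * 27 mod 251 = 243
New hash = (204 + 243) mod 251 = 196

Answer: 196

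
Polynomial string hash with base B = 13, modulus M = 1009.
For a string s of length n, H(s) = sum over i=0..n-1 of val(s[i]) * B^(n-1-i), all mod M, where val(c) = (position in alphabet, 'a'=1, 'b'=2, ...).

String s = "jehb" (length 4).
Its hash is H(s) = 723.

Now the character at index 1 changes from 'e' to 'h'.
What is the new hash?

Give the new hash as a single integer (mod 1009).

Answer: 221

Derivation:
val('e') = 5, val('h') = 8
Position k = 1, exponent = n-1-k = 2
B^2 mod M = 13^2 mod 1009 = 169
Delta = (8 - 5) * 169 mod 1009 = 507
New hash = (723 + 507) mod 1009 = 221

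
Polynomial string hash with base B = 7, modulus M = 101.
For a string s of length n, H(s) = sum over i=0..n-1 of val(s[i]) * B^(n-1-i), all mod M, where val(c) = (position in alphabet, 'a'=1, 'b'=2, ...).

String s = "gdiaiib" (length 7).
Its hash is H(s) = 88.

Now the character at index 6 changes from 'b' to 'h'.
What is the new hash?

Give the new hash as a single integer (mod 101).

val('b') = 2, val('h') = 8
Position k = 6, exponent = n-1-k = 0
B^0 mod M = 7^0 mod 101 = 1
Delta = (8 - 2) * 1 mod 101 = 6
New hash = (88 + 6) mod 101 = 94

Answer: 94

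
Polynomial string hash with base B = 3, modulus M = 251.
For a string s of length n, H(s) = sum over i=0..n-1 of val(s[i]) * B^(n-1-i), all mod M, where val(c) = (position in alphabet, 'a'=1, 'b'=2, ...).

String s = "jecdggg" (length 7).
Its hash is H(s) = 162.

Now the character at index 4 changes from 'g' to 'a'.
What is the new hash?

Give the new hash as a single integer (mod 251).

Answer: 108

Derivation:
val('g') = 7, val('a') = 1
Position k = 4, exponent = n-1-k = 2
B^2 mod M = 3^2 mod 251 = 9
Delta = (1 - 7) * 9 mod 251 = 197
New hash = (162 + 197) mod 251 = 108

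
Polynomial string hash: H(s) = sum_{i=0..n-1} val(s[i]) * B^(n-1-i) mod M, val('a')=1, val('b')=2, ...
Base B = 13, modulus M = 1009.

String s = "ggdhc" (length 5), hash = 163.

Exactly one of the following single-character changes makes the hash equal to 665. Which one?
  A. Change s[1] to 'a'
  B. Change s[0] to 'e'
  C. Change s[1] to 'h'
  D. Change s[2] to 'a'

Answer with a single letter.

Option A: s[1]='g'->'a', delta=(1-7)*13^3 mod 1009 = 944, hash=163+944 mod 1009 = 98
Option B: s[0]='g'->'e', delta=(5-7)*13^4 mod 1009 = 391, hash=163+391 mod 1009 = 554
Option C: s[1]='g'->'h', delta=(8-7)*13^3 mod 1009 = 179, hash=163+179 mod 1009 = 342
Option D: s[2]='d'->'a', delta=(1-4)*13^2 mod 1009 = 502, hash=163+502 mod 1009 = 665 <-- target

Answer: D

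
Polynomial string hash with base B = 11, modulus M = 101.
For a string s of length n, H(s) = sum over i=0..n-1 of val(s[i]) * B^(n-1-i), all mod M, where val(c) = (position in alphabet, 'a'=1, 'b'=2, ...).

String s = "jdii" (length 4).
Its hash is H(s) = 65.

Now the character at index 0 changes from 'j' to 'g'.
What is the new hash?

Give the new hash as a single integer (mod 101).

Answer: 11

Derivation:
val('j') = 10, val('g') = 7
Position k = 0, exponent = n-1-k = 3
B^3 mod M = 11^3 mod 101 = 18
Delta = (7 - 10) * 18 mod 101 = 47
New hash = (65 + 47) mod 101 = 11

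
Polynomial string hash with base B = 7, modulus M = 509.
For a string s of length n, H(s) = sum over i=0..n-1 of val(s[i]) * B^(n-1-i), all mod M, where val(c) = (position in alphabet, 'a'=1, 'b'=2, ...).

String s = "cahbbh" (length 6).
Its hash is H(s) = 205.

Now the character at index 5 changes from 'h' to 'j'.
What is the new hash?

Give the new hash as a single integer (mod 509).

Answer: 207

Derivation:
val('h') = 8, val('j') = 10
Position k = 5, exponent = n-1-k = 0
B^0 mod M = 7^0 mod 509 = 1
Delta = (10 - 8) * 1 mod 509 = 2
New hash = (205 + 2) mod 509 = 207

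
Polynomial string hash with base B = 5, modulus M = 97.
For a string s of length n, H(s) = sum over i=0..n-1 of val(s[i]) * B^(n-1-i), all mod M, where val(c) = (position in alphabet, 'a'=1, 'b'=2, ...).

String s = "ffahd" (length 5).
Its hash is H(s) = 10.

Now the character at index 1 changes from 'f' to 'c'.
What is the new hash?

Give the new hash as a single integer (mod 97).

Answer: 23

Derivation:
val('f') = 6, val('c') = 3
Position k = 1, exponent = n-1-k = 3
B^3 mod M = 5^3 mod 97 = 28
Delta = (3 - 6) * 28 mod 97 = 13
New hash = (10 + 13) mod 97 = 23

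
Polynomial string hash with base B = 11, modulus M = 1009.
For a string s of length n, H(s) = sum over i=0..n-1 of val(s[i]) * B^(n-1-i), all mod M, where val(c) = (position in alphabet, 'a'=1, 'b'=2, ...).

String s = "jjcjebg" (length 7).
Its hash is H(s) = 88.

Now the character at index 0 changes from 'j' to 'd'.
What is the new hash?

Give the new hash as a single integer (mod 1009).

val('j') = 10, val('d') = 4
Position k = 0, exponent = n-1-k = 6
B^6 mod M = 11^6 mod 1009 = 766
Delta = (4 - 10) * 766 mod 1009 = 449
New hash = (88 + 449) mod 1009 = 537

Answer: 537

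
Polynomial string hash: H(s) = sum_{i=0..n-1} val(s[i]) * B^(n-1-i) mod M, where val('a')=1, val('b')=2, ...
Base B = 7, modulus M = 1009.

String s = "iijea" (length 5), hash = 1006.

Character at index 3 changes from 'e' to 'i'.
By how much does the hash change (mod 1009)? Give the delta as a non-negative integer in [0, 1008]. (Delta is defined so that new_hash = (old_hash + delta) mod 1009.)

Answer: 28

Derivation:
Delta formula: (val(new) - val(old)) * B^(n-1-k) mod M
  val('i') - val('e') = 9 - 5 = 4
  B^(n-1-k) = 7^1 mod 1009 = 7
  Delta = 4 * 7 mod 1009 = 28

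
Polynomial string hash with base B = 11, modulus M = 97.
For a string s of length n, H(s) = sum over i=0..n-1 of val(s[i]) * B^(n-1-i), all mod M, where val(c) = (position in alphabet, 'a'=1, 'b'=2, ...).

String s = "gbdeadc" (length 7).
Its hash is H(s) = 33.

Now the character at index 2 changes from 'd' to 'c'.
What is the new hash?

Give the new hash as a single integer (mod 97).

val('d') = 4, val('c') = 3
Position k = 2, exponent = n-1-k = 4
B^4 mod M = 11^4 mod 97 = 91
Delta = (3 - 4) * 91 mod 97 = 6
New hash = (33 + 6) mod 97 = 39

Answer: 39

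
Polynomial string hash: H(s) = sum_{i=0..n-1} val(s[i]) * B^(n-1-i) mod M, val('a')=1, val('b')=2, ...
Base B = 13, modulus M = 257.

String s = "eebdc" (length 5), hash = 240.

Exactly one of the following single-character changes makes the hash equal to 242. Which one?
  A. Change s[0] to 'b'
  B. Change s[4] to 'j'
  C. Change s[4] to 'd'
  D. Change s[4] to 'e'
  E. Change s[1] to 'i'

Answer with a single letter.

Option A: s[0]='e'->'b', delta=(2-5)*13^4 mod 257 = 155, hash=240+155 mod 257 = 138
Option B: s[4]='c'->'j', delta=(10-3)*13^0 mod 257 = 7, hash=240+7 mod 257 = 247
Option C: s[4]='c'->'d', delta=(4-3)*13^0 mod 257 = 1, hash=240+1 mod 257 = 241
Option D: s[4]='c'->'e', delta=(5-3)*13^0 mod 257 = 2, hash=240+2 mod 257 = 242 <-- target
Option E: s[1]='e'->'i', delta=(9-5)*13^3 mod 257 = 50, hash=240+50 mod 257 = 33

Answer: D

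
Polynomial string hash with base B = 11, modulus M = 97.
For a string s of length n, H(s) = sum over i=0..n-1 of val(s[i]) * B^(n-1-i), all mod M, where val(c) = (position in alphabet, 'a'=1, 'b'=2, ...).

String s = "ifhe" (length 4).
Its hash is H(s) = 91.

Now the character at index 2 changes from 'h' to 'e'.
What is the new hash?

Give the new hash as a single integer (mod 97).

val('h') = 8, val('e') = 5
Position k = 2, exponent = n-1-k = 1
B^1 mod M = 11^1 mod 97 = 11
Delta = (5 - 8) * 11 mod 97 = 64
New hash = (91 + 64) mod 97 = 58

Answer: 58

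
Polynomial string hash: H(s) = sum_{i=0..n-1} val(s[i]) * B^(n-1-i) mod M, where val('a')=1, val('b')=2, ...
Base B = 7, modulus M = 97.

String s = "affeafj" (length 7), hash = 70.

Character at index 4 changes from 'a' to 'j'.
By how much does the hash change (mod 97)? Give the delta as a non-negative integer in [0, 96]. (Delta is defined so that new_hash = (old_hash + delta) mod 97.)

Delta formula: (val(new) - val(old)) * B^(n-1-k) mod M
  val('j') - val('a') = 10 - 1 = 9
  B^(n-1-k) = 7^2 mod 97 = 49
  Delta = 9 * 49 mod 97 = 53

Answer: 53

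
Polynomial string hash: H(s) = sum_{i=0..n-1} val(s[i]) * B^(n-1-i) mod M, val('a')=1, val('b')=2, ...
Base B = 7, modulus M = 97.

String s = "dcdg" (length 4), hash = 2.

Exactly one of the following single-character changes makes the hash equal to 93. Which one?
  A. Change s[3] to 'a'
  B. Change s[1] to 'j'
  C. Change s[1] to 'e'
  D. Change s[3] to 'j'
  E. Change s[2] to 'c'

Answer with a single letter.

Answer: A

Derivation:
Option A: s[3]='g'->'a', delta=(1-7)*7^0 mod 97 = 91, hash=2+91 mod 97 = 93 <-- target
Option B: s[1]='c'->'j', delta=(10-3)*7^2 mod 97 = 52, hash=2+52 mod 97 = 54
Option C: s[1]='c'->'e', delta=(5-3)*7^2 mod 97 = 1, hash=2+1 mod 97 = 3
Option D: s[3]='g'->'j', delta=(10-7)*7^0 mod 97 = 3, hash=2+3 mod 97 = 5
Option E: s[2]='d'->'c', delta=(3-4)*7^1 mod 97 = 90, hash=2+90 mod 97 = 92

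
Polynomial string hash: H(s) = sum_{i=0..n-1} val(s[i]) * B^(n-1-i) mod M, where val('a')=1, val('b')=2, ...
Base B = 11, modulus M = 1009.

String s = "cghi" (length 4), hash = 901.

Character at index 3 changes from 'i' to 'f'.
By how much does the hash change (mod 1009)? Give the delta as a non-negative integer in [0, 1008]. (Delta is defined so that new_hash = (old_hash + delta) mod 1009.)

Answer: 1006

Derivation:
Delta formula: (val(new) - val(old)) * B^(n-1-k) mod M
  val('f') - val('i') = 6 - 9 = -3
  B^(n-1-k) = 11^0 mod 1009 = 1
  Delta = -3 * 1 mod 1009 = 1006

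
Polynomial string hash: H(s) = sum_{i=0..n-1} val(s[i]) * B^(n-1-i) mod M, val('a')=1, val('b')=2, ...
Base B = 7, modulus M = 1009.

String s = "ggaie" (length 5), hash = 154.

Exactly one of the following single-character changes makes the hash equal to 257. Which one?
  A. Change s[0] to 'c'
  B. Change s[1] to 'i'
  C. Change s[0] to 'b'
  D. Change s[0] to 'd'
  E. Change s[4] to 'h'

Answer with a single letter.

Answer: C

Derivation:
Option A: s[0]='g'->'c', delta=(3-7)*7^4 mod 1009 = 486, hash=154+486 mod 1009 = 640
Option B: s[1]='g'->'i', delta=(9-7)*7^3 mod 1009 = 686, hash=154+686 mod 1009 = 840
Option C: s[0]='g'->'b', delta=(2-7)*7^4 mod 1009 = 103, hash=154+103 mod 1009 = 257 <-- target
Option D: s[0]='g'->'d', delta=(4-7)*7^4 mod 1009 = 869, hash=154+869 mod 1009 = 14
Option E: s[4]='e'->'h', delta=(8-5)*7^0 mod 1009 = 3, hash=154+3 mod 1009 = 157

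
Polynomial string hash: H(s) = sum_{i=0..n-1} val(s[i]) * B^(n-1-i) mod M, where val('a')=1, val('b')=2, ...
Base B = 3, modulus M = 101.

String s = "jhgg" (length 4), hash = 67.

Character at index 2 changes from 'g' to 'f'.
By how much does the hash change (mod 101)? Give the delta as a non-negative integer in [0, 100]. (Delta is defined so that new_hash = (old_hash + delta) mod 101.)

Delta formula: (val(new) - val(old)) * B^(n-1-k) mod M
  val('f') - val('g') = 6 - 7 = -1
  B^(n-1-k) = 3^1 mod 101 = 3
  Delta = -1 * 3 mod 101 = 98

Answer: 98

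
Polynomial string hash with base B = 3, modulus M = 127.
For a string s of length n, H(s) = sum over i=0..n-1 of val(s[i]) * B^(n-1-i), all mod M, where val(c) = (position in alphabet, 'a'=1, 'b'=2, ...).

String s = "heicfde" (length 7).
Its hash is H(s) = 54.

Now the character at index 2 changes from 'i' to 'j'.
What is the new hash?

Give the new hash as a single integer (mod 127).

val('i') = 9, val('j') = 10
Position k = 2, exponent = n-1-k = 4
B^4 mod M = 3^4 mod 127 = 81
Delta = (10 - 9) * 81 mod 127 = 81
New hash = (54 + 81) mod 127 = 8

Answer: 8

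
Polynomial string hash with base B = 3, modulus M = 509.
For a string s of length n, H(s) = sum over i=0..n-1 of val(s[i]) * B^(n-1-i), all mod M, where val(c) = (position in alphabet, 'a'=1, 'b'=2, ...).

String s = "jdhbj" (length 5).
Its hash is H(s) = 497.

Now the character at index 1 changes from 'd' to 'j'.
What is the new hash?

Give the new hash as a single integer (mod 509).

Answer: 150

Derivation:
val('d') = 4, val('j') = 10
Position k = 1, exponent = n-1-k = 3
B^3 mod M = 3^3 mod 509 = 27
Delta = (10 - 4) * 27 mod 509 = 162
New hash = (497 + 162) mod 509 = 150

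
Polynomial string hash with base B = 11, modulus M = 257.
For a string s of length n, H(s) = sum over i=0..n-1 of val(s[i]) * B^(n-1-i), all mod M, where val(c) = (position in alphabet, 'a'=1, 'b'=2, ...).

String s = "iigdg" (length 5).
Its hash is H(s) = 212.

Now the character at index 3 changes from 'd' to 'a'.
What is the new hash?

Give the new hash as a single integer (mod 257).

Answer: 179

Derivation:
val('d') = 4, val('a') = 1
Position k = 3, exponent = n-1-k = 1
B^1 mod M = 11^1 mod 257 = 11
Delta = (1 - 4) * 11 mod 257 = 224
New hash = (212 + 224) mod 257 = 179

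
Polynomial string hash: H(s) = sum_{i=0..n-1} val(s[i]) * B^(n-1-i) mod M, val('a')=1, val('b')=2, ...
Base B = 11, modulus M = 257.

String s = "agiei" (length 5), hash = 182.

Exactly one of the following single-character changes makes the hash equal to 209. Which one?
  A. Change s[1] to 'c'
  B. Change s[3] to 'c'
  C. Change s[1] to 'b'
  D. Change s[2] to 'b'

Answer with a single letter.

Option A: s[1]='g'->'c', delta=(3-7)*11^3 mod 257 = 73, hash=182+73 mod 257 = 255
Option B: s[3]='e'->'c', delta=(3-5)*11^1 mod 257 = 235, hash=182+235 mod 257 = 160
Option C: s[1]='g'->'b', delta=(2-7)*11^3 mod 257 = 27, hash=182+27 mod 257 = 209 <-- target
Option D: s[2]='i'->'b', delta=(2-9)*11^2 mod 257 = 181, hash=182+181 mod 257 = 106

Answer: C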